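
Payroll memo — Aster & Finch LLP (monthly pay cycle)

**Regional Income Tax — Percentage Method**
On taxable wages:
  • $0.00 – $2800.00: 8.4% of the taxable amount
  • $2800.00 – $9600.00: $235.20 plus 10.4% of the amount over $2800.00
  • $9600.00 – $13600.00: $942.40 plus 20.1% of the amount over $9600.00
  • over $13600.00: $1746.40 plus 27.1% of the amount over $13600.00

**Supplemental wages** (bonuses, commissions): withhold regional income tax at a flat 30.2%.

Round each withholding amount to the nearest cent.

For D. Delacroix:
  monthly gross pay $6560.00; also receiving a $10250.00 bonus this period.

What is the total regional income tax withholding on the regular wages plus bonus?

Regional Income Tax: taxable = $6560.00
  $235.20 + 10.4% × ($6560.00 − $2800.00) = $235.20 + 10.4% × $3760.00 = $626.24
Supplemental (30.2% flat on bonus): 30.2% × $10250.00 = $3095.50
Total regional income tax: $626.24 + $3095.50 = $3721.74

$3721.74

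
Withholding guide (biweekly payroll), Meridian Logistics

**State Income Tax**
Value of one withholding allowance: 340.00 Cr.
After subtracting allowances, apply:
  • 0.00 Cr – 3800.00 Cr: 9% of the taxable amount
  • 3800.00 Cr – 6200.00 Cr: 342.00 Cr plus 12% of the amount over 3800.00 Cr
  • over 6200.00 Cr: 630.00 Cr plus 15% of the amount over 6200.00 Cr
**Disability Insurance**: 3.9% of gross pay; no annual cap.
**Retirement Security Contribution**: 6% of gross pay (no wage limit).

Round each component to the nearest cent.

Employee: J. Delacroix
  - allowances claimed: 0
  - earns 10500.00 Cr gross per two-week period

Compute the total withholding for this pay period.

State Income Tax: taxable = 10500.00 Cr
  630.00 Cr + 15% × (10500.00 Cr − 6200.00 Cr) = 630.00 Cr + 15% × 4300.00 Cr = 1275.00 Cr
Disability Insurance: 3.9% × 10500.00 Cr = 409.50 Cr
Retirement Security Contribution: 6% × 10500.00 Cr = 630.00 Cr
Total: 1275.00 Cr + 409.50 Cr + 630.00 Cr = 2314.50 Cr

2314.50 Cr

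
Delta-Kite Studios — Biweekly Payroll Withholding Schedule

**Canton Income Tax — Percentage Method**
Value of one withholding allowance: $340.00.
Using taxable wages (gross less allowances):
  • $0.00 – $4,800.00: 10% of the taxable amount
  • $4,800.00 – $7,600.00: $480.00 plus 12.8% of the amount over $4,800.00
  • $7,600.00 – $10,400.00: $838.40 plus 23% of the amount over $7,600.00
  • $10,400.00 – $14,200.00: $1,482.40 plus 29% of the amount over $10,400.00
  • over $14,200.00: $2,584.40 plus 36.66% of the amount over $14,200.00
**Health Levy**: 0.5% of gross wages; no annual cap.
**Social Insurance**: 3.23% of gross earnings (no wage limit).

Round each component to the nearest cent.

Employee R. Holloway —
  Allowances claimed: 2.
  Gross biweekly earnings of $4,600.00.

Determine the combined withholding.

Canton Income Tax: taxable = $4,600.00 − 2×$340.00 = $3,920.00
  10% × $3,920.00 = $392.00
Health Levy: 0.5% × $4,600.00 = $23.00
Social Insurance: 3.23% × $4,600.00 = $148.58
Total: $392.00 + $23.00 + $148.58 = $563.58

$563.58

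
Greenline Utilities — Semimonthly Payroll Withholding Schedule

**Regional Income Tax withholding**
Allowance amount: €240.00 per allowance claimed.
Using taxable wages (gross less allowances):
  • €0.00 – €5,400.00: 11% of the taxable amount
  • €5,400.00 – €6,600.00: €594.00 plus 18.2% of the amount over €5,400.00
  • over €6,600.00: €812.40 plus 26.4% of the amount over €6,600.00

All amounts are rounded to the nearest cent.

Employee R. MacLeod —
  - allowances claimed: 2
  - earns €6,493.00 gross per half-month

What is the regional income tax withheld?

€705.57

Regional Income Tax: taxable = €6,493.00 − 2×€240.00 = €6,013.00
  €594.00 + 18.2% × (€6,013.00 − €5,400.00) = €594.00 + 18.2% × €613.00 = €705.57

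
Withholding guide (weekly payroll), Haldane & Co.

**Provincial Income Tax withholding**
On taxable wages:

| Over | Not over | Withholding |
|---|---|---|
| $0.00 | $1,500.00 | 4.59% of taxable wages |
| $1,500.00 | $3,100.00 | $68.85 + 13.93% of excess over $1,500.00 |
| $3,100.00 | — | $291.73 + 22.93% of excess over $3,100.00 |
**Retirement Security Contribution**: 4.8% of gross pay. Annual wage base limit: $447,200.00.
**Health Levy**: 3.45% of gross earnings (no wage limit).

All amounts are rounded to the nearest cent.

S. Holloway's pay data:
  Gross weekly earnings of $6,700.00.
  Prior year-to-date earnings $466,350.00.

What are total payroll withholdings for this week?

$1,348.36

Provincial Income Tax: taxable = $6,700.00
  $291.73 + 22.93% × ($6,700.00 − $3,100.00) = $291.73 + 22.93% × $3,600.00 = $1,117.21
Retirement Security Contribution: YTD $466,350.00 ≥ cap $447,200.00 → $0.00
Health Levy: 3.45% × $6,700.00 = $231.15
Total: $1,117.21 + $0.00 + $231.15 = $1,348.36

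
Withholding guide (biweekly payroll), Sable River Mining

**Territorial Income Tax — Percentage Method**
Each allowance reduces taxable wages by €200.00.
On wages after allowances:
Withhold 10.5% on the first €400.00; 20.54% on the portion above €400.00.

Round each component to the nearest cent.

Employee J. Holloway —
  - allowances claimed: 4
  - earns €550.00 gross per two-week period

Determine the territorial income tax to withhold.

Territorial Income Tax: taxable = €550.00 − 4×€200.00 = €-250.00
  Taxable ≤ 0 → €0.00

€0.00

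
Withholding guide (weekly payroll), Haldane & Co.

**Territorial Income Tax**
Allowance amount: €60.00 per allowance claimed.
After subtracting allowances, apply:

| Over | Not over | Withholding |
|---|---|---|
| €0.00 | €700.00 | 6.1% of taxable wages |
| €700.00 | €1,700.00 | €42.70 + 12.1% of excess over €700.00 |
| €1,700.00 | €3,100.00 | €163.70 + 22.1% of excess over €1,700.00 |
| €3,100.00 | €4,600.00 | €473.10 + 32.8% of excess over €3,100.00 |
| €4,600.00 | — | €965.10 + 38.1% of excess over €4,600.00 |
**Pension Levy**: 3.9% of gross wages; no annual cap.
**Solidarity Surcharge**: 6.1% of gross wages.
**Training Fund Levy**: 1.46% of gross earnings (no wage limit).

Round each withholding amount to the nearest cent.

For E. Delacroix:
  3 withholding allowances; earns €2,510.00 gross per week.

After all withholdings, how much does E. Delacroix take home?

€1,919.42

Territorial Income Tax: taxable = €2,510.00 − 3×€60.00 = €2,330.00
  €163.70 + 22.1% × (€2,330.00 − €1,700.00) = €163.70 + 22.1% × €630.00 = €302.93
Pension Levy: 3.9% × €2,510.00 = €97.89
Solidarity Surcharge: 6.1% × €2,510.00 = €153.11
Training Fund Levy: 1.46% × €2,510.00 = €36.65
Total withheld: €302.93 + €97.89 + €153.11 + €36.65 = €590.58
Net pay: €2,510.00 − €590.58 = €1,919.42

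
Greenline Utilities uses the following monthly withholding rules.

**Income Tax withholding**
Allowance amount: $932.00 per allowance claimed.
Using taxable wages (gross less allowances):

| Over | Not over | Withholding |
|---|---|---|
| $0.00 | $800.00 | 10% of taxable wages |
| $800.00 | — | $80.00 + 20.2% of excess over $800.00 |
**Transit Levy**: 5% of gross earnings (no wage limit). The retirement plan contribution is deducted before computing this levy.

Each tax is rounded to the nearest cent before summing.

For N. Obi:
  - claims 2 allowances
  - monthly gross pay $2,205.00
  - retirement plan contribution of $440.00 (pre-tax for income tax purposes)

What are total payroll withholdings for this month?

$88.25

Income Tax: taxable = $2,205.00 − $440.00 − 2×$932.00 = $-99.00
  Taxable ≤ 0 → $0.00
Transit Levy: 5% × $1,765.00 = $88.25
Total: $0.00 + $88.25 = $88.25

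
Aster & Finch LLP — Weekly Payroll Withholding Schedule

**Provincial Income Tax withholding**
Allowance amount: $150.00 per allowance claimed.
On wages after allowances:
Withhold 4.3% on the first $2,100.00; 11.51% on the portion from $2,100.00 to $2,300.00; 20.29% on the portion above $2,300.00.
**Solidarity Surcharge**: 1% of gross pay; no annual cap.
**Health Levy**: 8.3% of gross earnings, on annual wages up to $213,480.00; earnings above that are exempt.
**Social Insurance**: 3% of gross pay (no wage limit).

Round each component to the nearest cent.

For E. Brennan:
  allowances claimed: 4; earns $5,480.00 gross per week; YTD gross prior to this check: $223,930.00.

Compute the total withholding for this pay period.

$856.00

Provincial Income Tax: taxable = $5,480.00 − 4×$150.00 = $4,880.00
  $113.32 + 20.29% × ($4,880.00 − $2,300.00) = $113.32 + 20.29% × $2,580.00 = $636.80
Solidarity Surcharge: 1% × $5,480.00 = $54.80
Health Levy: YTD $223,930.00 ≥ cap $213,480.00 → $0.00
Social Insurance: 3% × $5,480.00 = $164.40
Total: $636.80 + $54.80 + $0.00 + $164.40 = $856.00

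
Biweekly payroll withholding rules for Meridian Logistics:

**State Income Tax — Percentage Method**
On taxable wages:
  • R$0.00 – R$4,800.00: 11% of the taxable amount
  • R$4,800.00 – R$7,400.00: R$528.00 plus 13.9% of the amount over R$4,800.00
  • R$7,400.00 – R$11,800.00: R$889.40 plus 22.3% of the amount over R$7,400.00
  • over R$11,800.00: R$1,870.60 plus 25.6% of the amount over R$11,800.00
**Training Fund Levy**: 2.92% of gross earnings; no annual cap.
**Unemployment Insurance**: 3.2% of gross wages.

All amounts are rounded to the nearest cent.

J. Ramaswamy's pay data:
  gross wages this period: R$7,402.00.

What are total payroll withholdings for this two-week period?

R$1,342.85

State Income Tax: taxable = R$7,402.00
  R$889.40 + 22.3% × (R$7,402.00 − R$7,400.00) = R$889.40 + 22.3% × R$2.00 = R$889.85
Training Fund Levy: 2.92% × R$7,402.00 = R$216.14
Unemployment Insurance: 3.2% × R$7,402.00 = R$236.86
Total: R$889.85 + R$216.14 + R$236.86 = R$1,342.85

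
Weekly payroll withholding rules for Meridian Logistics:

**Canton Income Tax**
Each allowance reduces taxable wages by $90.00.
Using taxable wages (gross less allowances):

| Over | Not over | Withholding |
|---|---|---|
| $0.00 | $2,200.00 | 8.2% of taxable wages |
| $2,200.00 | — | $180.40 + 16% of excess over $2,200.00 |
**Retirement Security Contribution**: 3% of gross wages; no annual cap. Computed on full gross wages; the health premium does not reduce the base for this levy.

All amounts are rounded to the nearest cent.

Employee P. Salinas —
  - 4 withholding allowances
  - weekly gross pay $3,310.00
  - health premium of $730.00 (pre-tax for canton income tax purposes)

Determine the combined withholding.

Canton Income Tax: taxable = $3,310.00 − $730.00 − 4×$90.00 = $2,220.00
  $180.40 + 16% × ($2,220.00 − $2,200.00) = $180.40 + 16% × $20.00 = $183.60
Retirement Security Contribution: 3% × $3,310.00 = $99.30
Total: $183.60 + $99.30 = $282.90

$282.90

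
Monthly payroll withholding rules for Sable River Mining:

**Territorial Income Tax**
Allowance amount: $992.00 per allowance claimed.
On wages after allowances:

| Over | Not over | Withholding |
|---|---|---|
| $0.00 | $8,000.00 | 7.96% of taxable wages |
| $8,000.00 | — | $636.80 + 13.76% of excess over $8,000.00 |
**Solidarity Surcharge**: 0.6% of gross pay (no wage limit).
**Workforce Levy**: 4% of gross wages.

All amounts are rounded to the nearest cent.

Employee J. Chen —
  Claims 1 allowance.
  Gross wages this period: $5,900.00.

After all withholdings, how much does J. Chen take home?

Territorial Income Tax: taxable = $5,900.00 − 1×$992.00 = $4,908.00
  7.96% × $4,908.00 = $390.68
Solidarity Surcharge: 0.6% × $5,900.00 = $35.40
Workforce Levy: 4% × $5,900.00 = $236.00
Total withheld: $390.68 + $35.40 + $236.00 = $662.08
Net pay: $5,900.00 − $662.08 = $5,237.92

$5,237.92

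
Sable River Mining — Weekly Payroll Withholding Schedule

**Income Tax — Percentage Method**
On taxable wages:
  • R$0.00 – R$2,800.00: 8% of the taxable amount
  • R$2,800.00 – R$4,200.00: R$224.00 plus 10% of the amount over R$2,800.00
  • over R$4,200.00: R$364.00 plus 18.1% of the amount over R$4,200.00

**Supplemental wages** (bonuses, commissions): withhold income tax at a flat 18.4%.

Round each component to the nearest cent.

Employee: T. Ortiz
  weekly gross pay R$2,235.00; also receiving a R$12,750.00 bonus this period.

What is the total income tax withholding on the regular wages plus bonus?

R$2,524.80

Income Tax: taxable = R$2,235.00
  8% × R$2,235.00 = R$178.80
Supplemental (18.4% flat on bonus): 18.4% × R$12,750.00 = R$2,346.00
Total income tax: R$178.80 + R$2,346.00 = R$2,524.80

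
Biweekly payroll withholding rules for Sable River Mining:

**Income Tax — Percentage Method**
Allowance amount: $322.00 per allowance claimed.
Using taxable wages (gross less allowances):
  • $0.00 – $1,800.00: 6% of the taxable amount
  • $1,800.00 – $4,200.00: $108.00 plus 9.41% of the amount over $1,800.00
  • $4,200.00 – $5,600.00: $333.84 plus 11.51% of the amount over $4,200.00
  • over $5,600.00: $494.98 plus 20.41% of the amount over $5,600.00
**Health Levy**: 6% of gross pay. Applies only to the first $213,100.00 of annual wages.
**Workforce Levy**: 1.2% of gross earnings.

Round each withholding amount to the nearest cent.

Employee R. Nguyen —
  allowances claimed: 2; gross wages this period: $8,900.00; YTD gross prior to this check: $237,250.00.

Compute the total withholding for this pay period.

$1,143.87

Income Tax: taxable = $8,900.00 − 2×$322.00 = $8,256.00
  $494.98 + 20.41% × ($8,256.00 − $5,600.00) = $494.98 + 20.41% × $2,656.00 = $1,037.07
Health Levy: YTD $237,250.00 ≥ cap $213,100.00 → $0.00
Workforce Levy: 1.2% × $8,900.00 = $106.80
Total: $1,037.07 + $0.00 + $106.80 = $1,143.87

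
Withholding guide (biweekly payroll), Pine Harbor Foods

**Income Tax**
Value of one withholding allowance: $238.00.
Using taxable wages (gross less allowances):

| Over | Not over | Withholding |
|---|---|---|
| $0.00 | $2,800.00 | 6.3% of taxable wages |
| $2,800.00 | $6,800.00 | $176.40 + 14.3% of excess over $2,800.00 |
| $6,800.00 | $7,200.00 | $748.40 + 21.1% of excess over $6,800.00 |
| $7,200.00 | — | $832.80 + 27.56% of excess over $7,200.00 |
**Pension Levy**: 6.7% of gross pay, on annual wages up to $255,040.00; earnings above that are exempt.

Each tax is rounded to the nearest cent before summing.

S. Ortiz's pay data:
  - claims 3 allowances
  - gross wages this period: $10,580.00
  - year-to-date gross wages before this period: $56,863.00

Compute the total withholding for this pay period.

Income Tax: taxable = $10,580.00 − 3×$238.00 = $9,866.00
  $832.80 + 27.56% × ($9,866.00 − $7,200.00) = $832.80 + 27.56% × $2,666.00 = $1,567.55
Pension Levy: 6.7% × $10,580.00 = $708.86
Total: $1,567.55 + $708.86 = $2,276.41

$2,276.41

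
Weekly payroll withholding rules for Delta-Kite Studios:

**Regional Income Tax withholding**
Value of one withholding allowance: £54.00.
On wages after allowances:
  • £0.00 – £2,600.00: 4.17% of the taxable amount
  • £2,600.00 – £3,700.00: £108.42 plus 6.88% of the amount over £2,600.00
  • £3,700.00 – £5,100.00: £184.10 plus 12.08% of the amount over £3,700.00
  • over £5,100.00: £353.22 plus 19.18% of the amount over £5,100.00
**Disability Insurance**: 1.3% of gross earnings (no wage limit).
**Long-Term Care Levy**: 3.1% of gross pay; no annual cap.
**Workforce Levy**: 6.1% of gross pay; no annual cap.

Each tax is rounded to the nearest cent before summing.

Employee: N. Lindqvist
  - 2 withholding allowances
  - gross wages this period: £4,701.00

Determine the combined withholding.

Regional Income Tax: taxable = £4,701.00 − 2×£54.00 = £4,593.00
  £184.10 + 12.08% × (£4,593.00 − £3,700.00) = £184.10 + 12.08% × £893.00 = £291.97
Disability Insurance: 1.3% × £4,701.00 = £61.11
Long-Term Care Levy: 3.1% × £4,701.00 = £145.73
Workforce Levy: 6.1% × £4,701.00 = £286.76
Total: £291.97 + £61.11 + £145.73 + £286.76 = £785.57

£785.57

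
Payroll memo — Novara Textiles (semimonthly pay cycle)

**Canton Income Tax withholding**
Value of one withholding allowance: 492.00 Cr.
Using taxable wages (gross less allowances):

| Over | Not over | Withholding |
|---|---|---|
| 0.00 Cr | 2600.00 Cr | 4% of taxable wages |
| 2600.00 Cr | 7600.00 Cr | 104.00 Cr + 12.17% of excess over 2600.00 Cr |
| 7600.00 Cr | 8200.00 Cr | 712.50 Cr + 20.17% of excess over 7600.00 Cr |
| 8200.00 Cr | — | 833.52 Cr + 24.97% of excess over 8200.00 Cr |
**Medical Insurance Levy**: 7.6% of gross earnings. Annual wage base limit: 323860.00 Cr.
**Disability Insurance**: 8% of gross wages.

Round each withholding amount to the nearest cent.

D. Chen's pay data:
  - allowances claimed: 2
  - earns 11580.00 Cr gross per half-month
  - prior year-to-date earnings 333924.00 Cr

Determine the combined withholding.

Canton Income Tax: taxable = 11580.00 Cr − 2×492.00 Cr = 10596.00 Cr
  833.52 Cr + 24.97% × (10596.00 Cr − 8200.00 Cr) = 833.52 Cr + 24.97% × 2396.00 Cr = 1431.80 Cr
Medical Insurance Levy: YTD 333924.00 Cr ≥ cap 323860.00 Cr → 0.00 Cr
Disability Insurance: 8% × 11580.00 Cr = 926.40 Cr
Total: 1431.80 Cr + 0.00 Cr + 926.40 Cr = 2358.20 Cr

2358.20 Cr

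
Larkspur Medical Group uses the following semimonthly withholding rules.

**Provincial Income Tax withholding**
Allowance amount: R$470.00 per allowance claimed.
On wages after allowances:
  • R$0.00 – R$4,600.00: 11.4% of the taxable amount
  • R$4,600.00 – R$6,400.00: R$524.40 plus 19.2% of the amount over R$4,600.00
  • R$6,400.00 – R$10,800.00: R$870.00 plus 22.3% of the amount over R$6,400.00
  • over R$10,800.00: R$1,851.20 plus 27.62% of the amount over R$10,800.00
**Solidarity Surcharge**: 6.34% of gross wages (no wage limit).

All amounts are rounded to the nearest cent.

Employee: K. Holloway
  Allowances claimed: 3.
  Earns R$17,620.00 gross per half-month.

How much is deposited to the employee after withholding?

Provincial Income Tax: taxable = R$17,620.00 − 3×R$470.00 = R$16,210.00
  R$1,851.20 + 27.62% × (R$16,210.00 − R$10,800.00) = R$1,851.20 + 27.62% × R$5,410.00 = R$3,345.44
Solidarity Surcharge: 6.34% × R$17,620.00 = R$1,117.11
Total withheld: R$3,345.44 + R$1,117.11 = R$4,462.55
Net pay: R$17,620.00 − R$4,462.55 = R$13,157.45

R$13,157.45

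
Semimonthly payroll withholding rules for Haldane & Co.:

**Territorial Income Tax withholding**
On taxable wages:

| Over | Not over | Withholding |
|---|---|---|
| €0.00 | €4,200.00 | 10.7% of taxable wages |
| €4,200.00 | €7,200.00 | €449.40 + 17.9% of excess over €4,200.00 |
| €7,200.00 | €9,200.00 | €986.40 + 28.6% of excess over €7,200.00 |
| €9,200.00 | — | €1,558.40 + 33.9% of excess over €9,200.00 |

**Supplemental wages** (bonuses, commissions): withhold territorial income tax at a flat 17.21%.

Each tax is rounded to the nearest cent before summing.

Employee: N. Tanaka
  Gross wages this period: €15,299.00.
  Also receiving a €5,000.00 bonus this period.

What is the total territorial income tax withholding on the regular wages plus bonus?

€4,486.46

Territorial Income Tax: taxable = €15,299.00
  €1,558.40 + 33.9% × (€15,299.00 − €9,200.00) = €1,558.40 + 33.9% × €6,099.00 = €3,625.96
Supplemental (17.21% flat on bonus): 17.21% × €5,000.00 = €860.50
Total territorial income tax: €3,625.96 + €860.50 = €4,486.46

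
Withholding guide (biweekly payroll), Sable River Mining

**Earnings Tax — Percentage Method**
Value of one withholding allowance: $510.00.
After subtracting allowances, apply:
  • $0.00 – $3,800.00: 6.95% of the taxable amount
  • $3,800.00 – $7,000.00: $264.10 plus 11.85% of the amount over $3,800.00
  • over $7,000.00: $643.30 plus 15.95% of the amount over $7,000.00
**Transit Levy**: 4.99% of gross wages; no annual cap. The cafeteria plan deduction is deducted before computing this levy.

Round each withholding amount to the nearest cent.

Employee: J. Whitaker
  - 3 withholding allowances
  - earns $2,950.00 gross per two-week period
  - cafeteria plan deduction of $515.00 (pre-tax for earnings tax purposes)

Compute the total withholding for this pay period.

Earnings Tax: taxable = $2,950.00 − $515.00 − 3×$510.00 = $905.00
  6.95% × $905.00 = $62.90
Transit Levy: 4.99% × $2,435.00 = $121.51
Total: $62.90 + $121.51 = $184.41

$184.41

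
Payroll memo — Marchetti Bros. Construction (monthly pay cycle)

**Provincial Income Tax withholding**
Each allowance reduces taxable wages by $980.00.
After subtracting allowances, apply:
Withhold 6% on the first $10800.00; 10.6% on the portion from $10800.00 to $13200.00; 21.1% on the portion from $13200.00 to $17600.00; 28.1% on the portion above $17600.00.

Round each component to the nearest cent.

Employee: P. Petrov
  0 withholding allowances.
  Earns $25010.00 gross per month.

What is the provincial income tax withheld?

$3913.01

Provincial Income Tax: taxable = $25010.00
  $1830.80 + 28.1% × ($25010.00 − $17600.00) = $1830.80 + 28.1% × $7410.00 = $3913.01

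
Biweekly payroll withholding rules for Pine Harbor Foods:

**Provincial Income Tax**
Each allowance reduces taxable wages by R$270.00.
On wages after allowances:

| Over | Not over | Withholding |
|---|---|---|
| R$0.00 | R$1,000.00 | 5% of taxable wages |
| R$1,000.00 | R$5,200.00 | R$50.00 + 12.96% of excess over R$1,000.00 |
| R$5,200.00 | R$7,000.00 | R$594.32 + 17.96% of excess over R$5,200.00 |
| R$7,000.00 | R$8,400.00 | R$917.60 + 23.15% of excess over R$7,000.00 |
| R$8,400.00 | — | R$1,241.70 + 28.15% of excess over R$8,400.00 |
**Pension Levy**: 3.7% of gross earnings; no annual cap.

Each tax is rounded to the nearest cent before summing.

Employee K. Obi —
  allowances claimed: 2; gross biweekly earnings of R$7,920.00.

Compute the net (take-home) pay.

R$6,621.39

Provincial Income Tax: taxable = R$7,920.00 − 2×R$270.00 = R$7,380.00
  R$917.60 + 23.15% × (R$7,380.00 − R$7,000.00) = R$917.60 + 23.15% × R$380.00 = R$1,005.57
Pension Levy: 3.7% × R$7,920.00 = R$293.04
Total withheld: R$1,005.57 + R$293.04 = R$1,298.61
Net pay: R$7,920.00 − R$1,298.61 = R$6,621.39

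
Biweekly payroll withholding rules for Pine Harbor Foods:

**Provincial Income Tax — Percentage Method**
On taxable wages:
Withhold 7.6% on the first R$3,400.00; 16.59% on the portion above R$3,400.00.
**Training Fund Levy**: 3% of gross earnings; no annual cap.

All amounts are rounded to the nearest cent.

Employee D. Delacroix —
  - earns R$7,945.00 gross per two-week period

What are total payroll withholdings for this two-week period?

Provincial Income Tax: taxable = R$7,945.00
  R$258.40 + 16.59% × (R$7,945.00 − R$3,400.00) = R$258.40 + 16.59% × R$4,545.00 = R$1,012.42
Training Fund Levy: 3% × R$7,945.00 = R$238.35
Total: R$1,012.42 + R$238.35 = R$1,250.77

R$1,250.77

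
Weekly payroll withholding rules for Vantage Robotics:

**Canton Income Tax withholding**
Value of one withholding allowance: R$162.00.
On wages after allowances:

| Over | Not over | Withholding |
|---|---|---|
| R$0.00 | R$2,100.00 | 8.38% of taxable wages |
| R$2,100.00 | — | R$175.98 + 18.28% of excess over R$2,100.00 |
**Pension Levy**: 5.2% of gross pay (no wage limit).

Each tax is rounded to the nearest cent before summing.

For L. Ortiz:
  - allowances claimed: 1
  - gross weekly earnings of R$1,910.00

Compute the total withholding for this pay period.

Canton Income Tax: taxable = R$1,910.00 − 1×R$162.00 = R$1,748.00
  8.38% × R$1,748.00 = R$146.48
Pension Levy: 5.2% × R$1,910.00 = R$99.32
Total: R$146.48 + R$99.32 = R$245.80

R$245.80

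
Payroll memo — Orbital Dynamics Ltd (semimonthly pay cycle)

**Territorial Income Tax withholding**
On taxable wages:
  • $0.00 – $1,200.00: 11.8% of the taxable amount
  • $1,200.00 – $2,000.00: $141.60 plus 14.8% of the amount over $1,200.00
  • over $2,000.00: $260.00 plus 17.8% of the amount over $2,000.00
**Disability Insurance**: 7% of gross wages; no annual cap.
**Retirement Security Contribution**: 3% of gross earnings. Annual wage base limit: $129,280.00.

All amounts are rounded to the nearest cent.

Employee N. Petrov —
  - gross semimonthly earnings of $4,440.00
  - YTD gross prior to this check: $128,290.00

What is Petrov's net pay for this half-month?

Territorial Income Tax: taxable = $4,440.00
  $260.00 + 17.8% × ($4,440.00 − $2,000.00) = $260.00 + 17.8% × $2,440.00 = $694.32
Disability Insurance: 7% × $4,440.00 = $310.80
Retirement Security Contribution: cap $129,280.00 − YTD $128,290.00 = $990.00 subject; 3% × $990.00 = $29.70
Total withheld: $694.32 + $310.80 + $29.70 = $1,034.82
Net pay: $4,440.00 − $1,034.82 = $3,405.18

$3,405.18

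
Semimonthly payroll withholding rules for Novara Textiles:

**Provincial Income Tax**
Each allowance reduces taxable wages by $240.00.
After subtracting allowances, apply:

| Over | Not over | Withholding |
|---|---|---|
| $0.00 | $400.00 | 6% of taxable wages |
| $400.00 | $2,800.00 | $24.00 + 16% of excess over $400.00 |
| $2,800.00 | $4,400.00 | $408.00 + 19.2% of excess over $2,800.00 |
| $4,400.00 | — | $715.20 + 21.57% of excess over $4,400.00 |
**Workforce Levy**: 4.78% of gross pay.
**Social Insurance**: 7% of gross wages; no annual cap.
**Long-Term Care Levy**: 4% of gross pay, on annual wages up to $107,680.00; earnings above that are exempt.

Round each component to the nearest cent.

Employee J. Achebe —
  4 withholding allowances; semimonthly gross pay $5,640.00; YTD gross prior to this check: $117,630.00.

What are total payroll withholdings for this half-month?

$1,439.99

Provincial Income Tax: taxable = $5,640.00 − 4×$240.00 = $4,680.00
  $715.20 + 21.57% × ($4,680.00 − $4,400.00) = $715.20 + 21.57% × $280.00 = $775.60
Workforce Levy: 4.78% × $5,640.00 = $269.59
Social Insurance: 7% × $5,640.00 = $394.80
Long-Term Care Levy: YTD $117,630.00 ≥ cap $107,680.00 → $0.00
Total: $775.60 + $269.59 + $394.80 + $0.00 = $1,439.99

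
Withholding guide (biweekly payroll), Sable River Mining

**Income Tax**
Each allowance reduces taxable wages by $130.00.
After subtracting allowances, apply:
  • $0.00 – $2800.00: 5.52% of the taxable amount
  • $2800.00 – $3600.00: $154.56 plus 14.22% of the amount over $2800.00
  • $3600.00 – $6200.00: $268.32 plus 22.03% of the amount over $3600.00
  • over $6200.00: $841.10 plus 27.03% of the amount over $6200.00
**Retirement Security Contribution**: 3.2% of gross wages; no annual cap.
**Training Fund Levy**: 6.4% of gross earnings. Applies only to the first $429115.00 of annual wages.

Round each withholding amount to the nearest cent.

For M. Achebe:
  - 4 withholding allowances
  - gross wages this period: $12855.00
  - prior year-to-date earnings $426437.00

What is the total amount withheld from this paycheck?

$3082.14

Income Tax: taxable = $12855.00 − 4×$130.00 = $12335.00
  $841.10 + 27.03% × ($12335.00 − $6200.00) = $841.10 + 27.03% × $6135.00 = $2499.39
Retirement Security Contribution: 3.2% × $12855.00 = $411.36
Training Fund Levy: cap $429115.00 − YTD $426437.00 = $2678.00 subject; 6.4% × $2678.00 = $171.39
Total: $2499.39 + $411.36 + $171.39 = $3082.14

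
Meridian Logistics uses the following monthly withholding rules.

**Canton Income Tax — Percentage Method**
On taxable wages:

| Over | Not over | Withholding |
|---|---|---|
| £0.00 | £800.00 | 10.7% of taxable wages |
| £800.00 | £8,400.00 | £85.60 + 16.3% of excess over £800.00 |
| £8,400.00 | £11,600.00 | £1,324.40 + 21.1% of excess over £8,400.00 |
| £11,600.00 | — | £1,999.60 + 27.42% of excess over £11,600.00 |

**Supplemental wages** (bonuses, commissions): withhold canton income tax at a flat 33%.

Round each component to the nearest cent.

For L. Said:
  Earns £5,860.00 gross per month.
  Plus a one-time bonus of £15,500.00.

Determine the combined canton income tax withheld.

Canton Income Tax: taxable = £5,860.00
  £85.60 + 16.3% × (£5,860.00 − £800.00) = £85.60 + 16.3% × £5,060.00 = £910.38
Supplemental (33% flat on bonus): 33% × £15,500.00 = £5,115.00
Total canton income tax: £910.38 + £5,115.00 = £6,025.38

£6,025.38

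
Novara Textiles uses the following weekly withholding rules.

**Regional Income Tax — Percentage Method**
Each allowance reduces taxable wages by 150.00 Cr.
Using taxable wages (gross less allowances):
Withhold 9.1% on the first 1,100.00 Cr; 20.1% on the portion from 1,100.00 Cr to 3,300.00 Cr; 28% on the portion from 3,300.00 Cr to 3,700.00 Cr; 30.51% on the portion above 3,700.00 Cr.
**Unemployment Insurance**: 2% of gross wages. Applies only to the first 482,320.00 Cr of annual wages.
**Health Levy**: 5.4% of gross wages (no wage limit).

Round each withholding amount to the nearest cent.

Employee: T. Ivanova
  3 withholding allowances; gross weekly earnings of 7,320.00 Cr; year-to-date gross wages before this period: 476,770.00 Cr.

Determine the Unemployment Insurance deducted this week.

Unemployment Insurance: cap 482,320.00 Cr − YTD 476,770.00 Cr = 5,550.00 Cr subject; 2% × 5,550.00 Cr = 111.00 Cr

111.00 Cr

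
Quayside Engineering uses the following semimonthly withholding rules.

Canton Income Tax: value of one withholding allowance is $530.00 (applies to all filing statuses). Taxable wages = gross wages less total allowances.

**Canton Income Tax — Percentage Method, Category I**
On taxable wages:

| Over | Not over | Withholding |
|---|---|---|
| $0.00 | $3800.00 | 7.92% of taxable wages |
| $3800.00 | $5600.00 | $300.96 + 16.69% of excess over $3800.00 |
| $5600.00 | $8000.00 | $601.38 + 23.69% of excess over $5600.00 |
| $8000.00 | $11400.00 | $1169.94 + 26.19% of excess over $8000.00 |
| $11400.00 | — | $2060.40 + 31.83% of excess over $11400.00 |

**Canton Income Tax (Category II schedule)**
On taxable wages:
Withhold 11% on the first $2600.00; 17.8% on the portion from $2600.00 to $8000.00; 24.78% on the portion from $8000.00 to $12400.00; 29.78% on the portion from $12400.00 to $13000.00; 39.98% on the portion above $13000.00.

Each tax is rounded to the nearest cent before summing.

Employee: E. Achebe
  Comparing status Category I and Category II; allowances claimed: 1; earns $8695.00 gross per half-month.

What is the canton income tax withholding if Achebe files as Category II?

$1288.09

Canton Income Tax (Category II): taxable = $8695.00 − 1×$530.00 = $8165.00
  $1247.20 + 24.78% × ($8165.00 − $8000.00) = $1247.20 + 24.78% × $165.00 = $1288.09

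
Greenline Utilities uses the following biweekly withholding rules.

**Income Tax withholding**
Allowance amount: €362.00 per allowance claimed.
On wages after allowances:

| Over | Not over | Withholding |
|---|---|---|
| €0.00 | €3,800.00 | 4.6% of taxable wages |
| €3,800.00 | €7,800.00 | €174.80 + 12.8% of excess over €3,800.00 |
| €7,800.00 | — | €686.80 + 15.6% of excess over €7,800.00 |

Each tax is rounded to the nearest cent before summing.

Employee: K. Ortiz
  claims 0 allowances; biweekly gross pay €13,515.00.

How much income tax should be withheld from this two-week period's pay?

€1,578.34

Income Tax: taxable = €13,515.00
  €686.80 + 15.6% × (€13,515.00 − €7,800.00) = €686.80 + 15.6% × €5,715.00 = €1,578.34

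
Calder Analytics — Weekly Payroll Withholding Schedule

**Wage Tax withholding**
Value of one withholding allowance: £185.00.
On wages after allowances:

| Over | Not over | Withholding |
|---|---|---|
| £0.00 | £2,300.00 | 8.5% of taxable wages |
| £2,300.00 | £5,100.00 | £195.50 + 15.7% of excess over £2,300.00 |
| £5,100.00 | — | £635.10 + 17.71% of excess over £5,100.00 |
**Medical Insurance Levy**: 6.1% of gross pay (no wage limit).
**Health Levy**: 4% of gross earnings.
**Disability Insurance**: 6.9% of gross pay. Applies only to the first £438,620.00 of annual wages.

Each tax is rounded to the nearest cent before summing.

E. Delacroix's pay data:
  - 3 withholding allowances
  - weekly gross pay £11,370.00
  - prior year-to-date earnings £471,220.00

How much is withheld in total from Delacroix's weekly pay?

Wage Tax: taxable = £11,370.00 − 3×£185.00 = £10,815.00
  £635.10 + 17.71% × (£10,815.00 − £5,100.00) = £635.10 + 17.71% × £5,715.00 = £1,647.23
Medical Insurance Levy: 6.1% × £11,370.00 = £693.57
Health Levy: 4% × £11,370.00 = £454.80
Disability Insurance: YTD £471,220.00 ≥ cap £438,620.00 → £0.00
Total: £1,647.23 + £693.57 + £454.80 + £0.00 = £2,795.60

£2,795.60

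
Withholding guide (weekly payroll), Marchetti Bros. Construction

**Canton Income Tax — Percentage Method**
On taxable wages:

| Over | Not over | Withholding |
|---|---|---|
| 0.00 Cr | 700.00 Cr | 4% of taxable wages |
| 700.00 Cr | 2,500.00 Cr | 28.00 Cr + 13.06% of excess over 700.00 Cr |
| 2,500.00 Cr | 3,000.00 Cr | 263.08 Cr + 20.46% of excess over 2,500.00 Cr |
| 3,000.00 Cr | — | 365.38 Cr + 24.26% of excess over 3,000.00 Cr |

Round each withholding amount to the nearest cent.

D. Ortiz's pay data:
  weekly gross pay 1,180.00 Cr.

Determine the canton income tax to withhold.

90.69 Cr

Canton Income Tax: taxable = 1,180.00 Cr
  28.00 Cr + 13.06% × (1,180.00 Cr − 700.00 Cr) = 28.00 Cr + 13.06% × 480.00 Cr = 90.69 Cr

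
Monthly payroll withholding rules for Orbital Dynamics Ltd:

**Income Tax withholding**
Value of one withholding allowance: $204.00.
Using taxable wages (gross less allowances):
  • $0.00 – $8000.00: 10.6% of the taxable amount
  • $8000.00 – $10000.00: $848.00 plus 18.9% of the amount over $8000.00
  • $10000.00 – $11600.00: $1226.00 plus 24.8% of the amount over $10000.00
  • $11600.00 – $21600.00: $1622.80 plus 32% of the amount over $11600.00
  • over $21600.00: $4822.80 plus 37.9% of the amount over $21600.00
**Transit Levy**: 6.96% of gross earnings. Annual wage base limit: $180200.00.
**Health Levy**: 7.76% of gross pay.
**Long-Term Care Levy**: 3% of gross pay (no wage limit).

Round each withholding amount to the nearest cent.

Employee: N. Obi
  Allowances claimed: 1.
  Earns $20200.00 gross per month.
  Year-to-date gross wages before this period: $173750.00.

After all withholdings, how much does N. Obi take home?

Income Tax: taxable = $20200.00 − 1×$204.00 = $19996.00
  $1622.80 + 32% × ($19996.00 − $11600.00) = $1622.80 + 32% × $8396.00 = $4309.52
Transit Levy: cap $180200.00 − YTD $173750.00 = $6450.00 subject; 6.96% × $6450.00 = $448.92
Health Levy: 7.76% × $20200.00 = $1567.52
Long-Term Care Levy: 3% × $20200.00 = $606.00
Total withheld: $4309.52 + $448.92 + $1567.52 + $606.00 = $6931.96
Net pay: $20200.00 − $6931.96 = $13268.04

$13268.04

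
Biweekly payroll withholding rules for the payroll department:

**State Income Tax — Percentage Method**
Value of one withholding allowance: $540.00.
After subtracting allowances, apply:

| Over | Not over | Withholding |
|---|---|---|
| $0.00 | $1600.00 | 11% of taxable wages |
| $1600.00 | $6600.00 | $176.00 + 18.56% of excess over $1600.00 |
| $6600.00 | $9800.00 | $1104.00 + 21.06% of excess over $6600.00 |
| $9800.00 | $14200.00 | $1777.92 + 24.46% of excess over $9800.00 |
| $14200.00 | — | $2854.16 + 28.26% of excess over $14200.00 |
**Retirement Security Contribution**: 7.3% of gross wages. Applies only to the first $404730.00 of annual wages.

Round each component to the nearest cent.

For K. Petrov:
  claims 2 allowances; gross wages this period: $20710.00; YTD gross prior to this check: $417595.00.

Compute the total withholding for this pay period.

$4388.68

State Income Tax: taxable = $20710.00 − 2×$540.00 = $19630.00
  $2854.16 + 28.26% × ($19630.00 − $14200.00) = $2854.16 + 28.26% × $5430.00 = $4388.68
Retirement Security Contribution: YTD $417595.00 ≥ cap $404730.00 → $0.00
Total: $4388.68 + $0.00 = $4388.68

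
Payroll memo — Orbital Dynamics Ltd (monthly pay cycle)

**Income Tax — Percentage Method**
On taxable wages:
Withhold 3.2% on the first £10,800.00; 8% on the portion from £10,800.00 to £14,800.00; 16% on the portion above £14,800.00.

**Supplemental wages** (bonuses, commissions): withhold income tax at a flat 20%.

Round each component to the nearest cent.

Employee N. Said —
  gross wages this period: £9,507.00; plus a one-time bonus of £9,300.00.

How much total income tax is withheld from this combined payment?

£2,164.22

Income Tax: taxable = £9,507.00
  3.2% × £9,507.00 = £304.22
Supplemental (20% flat on bonus): 20% × £9,300.00 = £1,860.00
Total income tax: £304.22 + £1,860.00 = £2,164.22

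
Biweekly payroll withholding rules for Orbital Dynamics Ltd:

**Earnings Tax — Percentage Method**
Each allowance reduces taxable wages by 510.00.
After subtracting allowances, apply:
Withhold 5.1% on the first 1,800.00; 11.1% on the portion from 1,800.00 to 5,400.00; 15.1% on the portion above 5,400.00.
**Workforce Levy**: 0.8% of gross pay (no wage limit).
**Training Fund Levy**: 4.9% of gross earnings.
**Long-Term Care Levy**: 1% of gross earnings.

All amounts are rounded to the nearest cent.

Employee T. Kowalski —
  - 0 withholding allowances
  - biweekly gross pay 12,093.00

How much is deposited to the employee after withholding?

Earnings Tax: taxable = 12,093.00
  491.40 + 15.1% × (12,093.00 − 5,400.00) = 491.40 + 15.1% × 6,693.00 = 1,502.04
Workforce Levy: 0.8% × 12,093.00 = 96.74
Training Fund Levy: 4.9% × 12,093.00 = 592.56
Long-Term Care Levy: 1% × 12,093.00 = 120.93
Total withheld: 1,502.04 + 96.74 + 592.56 + 120.93 = 2,312.27
Net pay: 12,093.00 − 2,312.27 = 9,780.73

9,780.73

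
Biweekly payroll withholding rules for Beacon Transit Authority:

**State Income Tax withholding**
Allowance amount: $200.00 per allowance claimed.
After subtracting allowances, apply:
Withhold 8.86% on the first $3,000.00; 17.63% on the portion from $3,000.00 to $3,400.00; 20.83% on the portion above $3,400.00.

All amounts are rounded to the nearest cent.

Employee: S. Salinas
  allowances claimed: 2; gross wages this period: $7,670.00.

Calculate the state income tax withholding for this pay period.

State Income Tax: taxable = $7,670.00 − 2×$200.00 = $7,270.00
  $336.32 + 20.83% × ($7,270.00 − $3,400.00) = $336.32 + 20.83% × $3,870.00 = $1,142.44

$1,142.44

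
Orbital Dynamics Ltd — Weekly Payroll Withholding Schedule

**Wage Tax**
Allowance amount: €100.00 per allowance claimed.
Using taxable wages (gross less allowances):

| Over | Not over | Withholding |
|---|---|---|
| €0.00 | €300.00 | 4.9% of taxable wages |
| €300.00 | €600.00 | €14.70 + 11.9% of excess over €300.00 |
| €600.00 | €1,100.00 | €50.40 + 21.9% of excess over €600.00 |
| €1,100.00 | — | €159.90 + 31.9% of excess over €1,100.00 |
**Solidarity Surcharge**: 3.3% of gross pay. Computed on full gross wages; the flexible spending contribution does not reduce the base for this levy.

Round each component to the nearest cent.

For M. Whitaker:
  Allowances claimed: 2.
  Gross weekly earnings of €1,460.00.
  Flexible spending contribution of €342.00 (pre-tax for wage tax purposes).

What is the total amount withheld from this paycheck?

€168.22

Wage Tax: taxable = €1,460.00 − €342.00 − 2×€100.00 = €918.00
  €50.40 + 21.9% × (€918.00 − €600.00) = €50.40 + 21.9% × €318.00 = €120.04
Solidarity Surcharge: 3.3% × €1,460.00 = €48.18
Total: €120.04 + €48.18 = €168.22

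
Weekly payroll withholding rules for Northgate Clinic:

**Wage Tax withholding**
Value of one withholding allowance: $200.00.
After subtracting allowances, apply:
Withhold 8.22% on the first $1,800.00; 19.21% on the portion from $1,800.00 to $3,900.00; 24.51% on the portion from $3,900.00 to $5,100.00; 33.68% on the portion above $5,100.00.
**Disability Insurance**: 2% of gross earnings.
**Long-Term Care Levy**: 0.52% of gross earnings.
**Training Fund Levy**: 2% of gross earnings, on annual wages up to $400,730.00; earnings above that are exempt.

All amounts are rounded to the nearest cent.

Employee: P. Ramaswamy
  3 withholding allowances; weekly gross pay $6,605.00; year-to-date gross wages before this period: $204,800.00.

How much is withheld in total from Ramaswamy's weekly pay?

Wage Tax: taxable = $6,605.00 − 3×$200.00 = $6,005.00
  $845.49 + 33.68% × ($6,005.00 − $5,100.00) = $845.49 + 33.68% × $905.00 = $1,150.29
Disability Insurance: 2% × $6,605.00 = $132.10
Long-Term Care Levy: 0.52% × $6,605.00 = $34.35
Training Fund Levy: 2% × $6,605.00 = $132.10
Total: $1,150.29 + $132.10 + $34.35 + $132.10 = $1,448.84

$1,448.84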